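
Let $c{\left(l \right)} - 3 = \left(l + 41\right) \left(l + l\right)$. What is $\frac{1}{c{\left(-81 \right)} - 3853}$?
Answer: $\frac{1}{2630} \approx 0.00038023$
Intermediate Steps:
$c{\left(l \right)} = 3 + 2 l \left(41 + l\right)$ ($c{\left(l \right)} = 3 + \left(l + 41\right) \left(l + l\right) = 3 + \left(41 + l\right) 2 l = 3 + 2 l \left(41 + l\right)$)
$\frac{1}{c{\left(-81 \right)} - 3853} = \frac{1}{\left(3 + 2 \left(-81\right)^{2} + 82 \left(-81\right)\right) - 3853} = \frac{1}{\left(3 + 2 \cdot 6561 - 6642\right) - 3853} = \frac{1}{\left(3 + 13122 - 6642\right) - 3853} = \frac{1}{6483 - 3853} = \frac{1}{2630}$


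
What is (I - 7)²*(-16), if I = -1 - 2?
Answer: -1600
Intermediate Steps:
I = -3
(I - 7)²*(-16) = (-3 - 7)²*(-16) = (-10)²*(-16) = 100*(-16) = -1600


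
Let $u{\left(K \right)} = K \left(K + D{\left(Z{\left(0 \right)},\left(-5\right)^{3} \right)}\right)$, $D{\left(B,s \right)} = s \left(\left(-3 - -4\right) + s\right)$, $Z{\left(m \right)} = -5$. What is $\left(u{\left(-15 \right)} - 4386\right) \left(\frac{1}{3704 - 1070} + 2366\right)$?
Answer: $- \frac{491627333915}{878} \approx -5.5994 \cdot 10^{8}$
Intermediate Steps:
$D{\left(B,s \right)} = s \left(1 + s\right)$ ($D{\left(B,s \right)} = s \left(\left(-3 + 4\right) + s\right) = s \left(1 + s\right)$)
$u{\left(K \right)} = K \left(15500 + K\right)$ ($u{\left(K \right)} = K \left(K + \left(-5\right)^{3} \left(1 + \left(-5\right)^{3}\right)\right) = K \left(K - 125 \left(1 - 125\right)\right) = K \left(K - -15500\right) = K \left(K + 15500\right) = K \left(15500 + K\right)$)
$\left(u{\left(-15 \right)} - 4386\right) \left(\frac{1}{3704 - 1070} + 2366\right) = \left(- 15 \left(15500 - 15\right) - 4386\right) \left(\frac{1}{3704 - 1070} + 2366\right) = \left(\left(-15\right) 15485 - 4386\right) \left(\frac{1}{2634} + 2366\right) = \left(-232275 - 4386\right) \left(\frac{1}{2634} + 2366\right) = \left(-236661\right) \frac{6232045}{2634} = - \frac{491627333915}{878}$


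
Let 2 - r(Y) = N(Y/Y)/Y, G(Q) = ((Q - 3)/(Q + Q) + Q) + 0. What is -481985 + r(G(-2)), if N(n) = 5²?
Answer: -1445849/3 ≈ -4.8195e+5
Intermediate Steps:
N(n) = 25
G(Q) = Q + (-3 + Q)/(2*Q) (G(Q) = ((-3 + Q)/((2*Q)) + Q) + 0 = ((-3 + Q)*(1/(2*Q)) + Q) + 0 = ((-3 + Q)/(2*Q) + Q) + 0 = (Q + (-3 + Q)/(2*Q)) + 0 = Q + (-3 + Q)/(2*Q))
r(Y) = 2 - 25/Y
-481985 + r(G(-2)) = -481985 + (2 - 25/(½ - 2 - 3/2/(-2))) = -481985 + (2 - 25/(½ - 2 - 3/2*(-½))) = -481985 + (2 - 25/(½ - 2 + ¾)) = -481985 + (2 - 25/(-¾)) = -481985 + (2 - 25*(-4/3)) = -481985 + (2 + 100/3) = -481985 + 106/3 = -1445849/3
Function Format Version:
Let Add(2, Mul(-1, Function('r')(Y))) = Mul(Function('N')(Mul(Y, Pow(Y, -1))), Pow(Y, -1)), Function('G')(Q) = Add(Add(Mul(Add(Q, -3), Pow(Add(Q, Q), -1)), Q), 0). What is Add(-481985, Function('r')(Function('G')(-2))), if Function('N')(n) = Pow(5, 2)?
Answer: Rational(-1445849, 3) ≈ -4.8195e+5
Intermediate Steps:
Function('N')(n) = 25
Function('G')(Q) = Add(Q, Mul(Rational(1, 2), Pow(Q, -1), Add(-3, Q))) (Function('G')(Q) = Add(Add(Mul(Add(-3, Q), Pow(Mul(2, Q), -1)), Q), 0) = Add(Add(Mul(Add(-3, Q), Mul(Rational(1, 2), Pow(Q, -1))), Q), 0) = Add(Add(Mul(Rational(1, 2), Pow(Q, -1), Add(-3, Q)), Q), 0) = Add(Add(Q, Mul(Rational(1, 2), Pow(Q, -1), Add(-3, Q))), 0) = Add(Q, Mul(Rational(1, 2), Pow(Q, -1), Add(-3, Q))))
Function('r')(Y) = Add(2, Mul(-25, Pow(Y, -1))) (Function('r')(Y) = Add(2, Mul(-1, Mul(25, Pow(Y, -1)))) = Add(2, Mul(-25, Pow(Y, -1))))
Add(-481985, Function('r')(Function('G')(-2))) = Add(-481985, Add(2, Mul(-25, Pow(Add(Rational(1, 2), -2, Mul(Rational(-3, 2), Pow(-2, -1))), -1)))) = Add(-481985, Add(2, Mul(-25, Pow(Add(Rational(1, 2), -2, Mul(Rational(-3, 2), Rational(-1, 2))), -1)))) = Add(-481985, Add(2, Mul(-25, Pow(Add(Rational(1, 2), -2, Rational(3, 4)), -1)))) = Add(-481985, Add(2, Mul(-25, Pow(Rational(-3, 4), -1)))) = Add(-481985, Add(2, Mul(-25, Rational(-4, 3)))) = Add(-481985, Add(2, Rational(100, 3))) = Add(-481985, Rational(106, 3)) = Rational(-1445849, 3)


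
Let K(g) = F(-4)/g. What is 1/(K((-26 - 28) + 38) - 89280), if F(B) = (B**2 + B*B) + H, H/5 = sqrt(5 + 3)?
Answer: -2857024/255080816743 + 20*sqrt(2)/255080816743 ≈ -1.1200e-5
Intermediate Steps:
H = 10*sqrt(2) (H = 5*sqrt(5 + 3) = 5*sqrt(8) = 5*(2*sqrt(2)) = 10*sqrt(2) ≈ 14.142)
F(B) = 2*B**2 + 10*sqrt(2) (F(B) = (B**2 + B*B) + 10*sqrt(2) = (B**2 + B**2) + 10*sqrt(2) = 2*B**2 + 10*sqrt(2))
K(g) = (32 + 10*sqrt(2))/g (K(g) = (2*(-4)**2 + 10*sqrt(2))/g = (2*16 + 10*sqrt(2))/g = (32 + 10*sqrt(2))/g)
1/(K((-26 - 28) + 38) - 89280) = 1/(2*(16 + 5*sqrt(2))/((-26 - 28) + 38) - 89280) = 1/(2*(16 + 5*sqrt(2))/(-54 + 38) - 89280) = 1/(2*(16 + 5*sqrt(2))/(-16) - 89280) = 1/(2*(-1/16)*(16 + 5*sqrt(2)) - 89280) = 1/((-2 - 5*sqrt(2)/8) - 89280) = 1/(-89282 - 5*sqrt(2)/8)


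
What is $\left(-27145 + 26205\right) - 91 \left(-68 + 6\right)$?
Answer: $4702$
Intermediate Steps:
$\left(-27145 + 26205\right) - 91 \left(-68 + 6\right) = -940 - -5642 = -940 + 5642 = 4702$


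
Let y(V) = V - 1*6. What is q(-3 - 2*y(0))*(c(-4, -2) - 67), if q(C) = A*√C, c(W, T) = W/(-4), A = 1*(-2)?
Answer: 396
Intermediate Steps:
y(V) = -6 + V (y(V) = V - 6 = -6 + V)
A = -2
c(W, T) = -W/4 (c(W, T) = W*(-¼) = -W/4)
q(C) = -2*√C
q(-3 - 2*y(0))*(c(-4, -2) - 67) = (-2*√(-3 - 2*(-6 + 0)))*(-¼*(-4) - 67) = (-2*√(-3 - 2*(-6)))*(1 - 67) = -2*√(-3 + 12)*(-66) = -2*√9*(-66) = -2*3*(-66) = -6*(-66) = 396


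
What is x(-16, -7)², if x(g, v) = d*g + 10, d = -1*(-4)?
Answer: 2916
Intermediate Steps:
d = 4
x(g, v) = 10 + 4*g (x(g, v) = 4*g + 10 = 10 + 4*g)
x(-16, -7)² = (10 + 4*(-16))² = (10 - 64)² = (-54)² = 2916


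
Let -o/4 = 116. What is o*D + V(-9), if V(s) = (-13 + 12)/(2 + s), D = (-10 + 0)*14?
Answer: 454721/7 ≈ 64960.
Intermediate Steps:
D = -140 (D = -10*14 = -140)
o = -464 (o = -4*116 = -464)
V(s) = -1/(2 + s)
o*D + V(-9) = -464*(-140) - 1/(2 - 9) = 64960 - 1/(-7) = 64960 - 1*(-⅐) = 64960 + ⅐ = 454721/7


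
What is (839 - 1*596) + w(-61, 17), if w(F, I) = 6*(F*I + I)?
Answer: -5877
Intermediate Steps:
w(F, I) = 6*I + 6*F*I (w(F, I) = 6*(I + F*I) = 6*I + 6*F*I)
(839 - 1*596) + w(-61, 17) = (839 - 1*596) + 6*17*(1 - 61) = (839 - 596) + 6*17*(-60) = 243 - 6120 = -5877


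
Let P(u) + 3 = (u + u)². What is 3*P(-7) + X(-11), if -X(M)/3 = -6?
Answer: 597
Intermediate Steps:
X(M) = 18 (X(M) = -3*(-6) = 18)
P(u) = -3 + 4*u² (P(u) = -3 + (u + u)² = -3 + (2*u)² = -3 + 4*u²)
3*P(-7) + X(-11) = 3*(-3 + 4*(-7)²) + 18 = 3*(-3 + 4*49) + 18 = 3*(-3 + 196) + 18 = 3*193 + 18 = 579 + 18 = 597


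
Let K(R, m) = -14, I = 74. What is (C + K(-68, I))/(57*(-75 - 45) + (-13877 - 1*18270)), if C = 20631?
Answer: -20617/38987 ≈ -0.52882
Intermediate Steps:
(C + K(-68, I))/(57*(-75 - 45) + (-13877 - 1*18270)) = (20631 - 14)/(57*(-75 - 45) + (-13877 - 1*18270)) = 20617/(57*(-120) + (-13877 - 18270)) = 20617/(-6840 - 32147) = 20617/(-38987) = 20617*(-1/38987) = -20617/38987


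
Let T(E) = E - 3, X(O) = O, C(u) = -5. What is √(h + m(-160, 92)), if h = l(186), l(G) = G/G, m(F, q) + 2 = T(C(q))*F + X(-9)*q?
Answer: √451 ≈ 21.237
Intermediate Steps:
T(E) = -3 + E
m(F, q) = -2 - 9*q - 8*F (m(F, q) = -2 + ((-3 - 5)*F - 9*q) = -2 + (-8*F - 9*q) = -2 + (-9*q - 8*F) = -2 - 9*q - 8*F)
l(G) = 1
h = 1
√(h + m(-160, 92)) = √(1 + (-2 - 9*92 - 8*(-160))) = √(1 + (-2 - 828 + 1280)) = √(1 + 450) = √451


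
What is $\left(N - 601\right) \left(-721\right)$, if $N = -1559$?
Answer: $1557360$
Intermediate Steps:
$\left(N - 601\right) \left(-721\right) = \left(-1559 - 601\right) \left(-721\right) = \left(-2160\right) \left(-721\right) = 1557360$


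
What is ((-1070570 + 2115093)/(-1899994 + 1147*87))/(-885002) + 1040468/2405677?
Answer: 1657660549803248951/3832688572373252570 ≈ 0.43251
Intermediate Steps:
((-1070570 + 2115093)/(-1899994 + 1147*87))/(-885002) + 1040468/2405677 = (1044523/(-1899994 + 99789))*(-1/885002) + 1040468*(1/2405677) = (1044523/(-1800205))*(-1/885002) + 1040468/2405677 = (1044523*(-1/1800205))*(-1/885002) + 1040468/2405677 = -1044523/1800205*(-1/885002) + 1040468/2405677 = 1044523/1593185025410 + 1040468/2405677 = 1657660549803248951/3832688572373252570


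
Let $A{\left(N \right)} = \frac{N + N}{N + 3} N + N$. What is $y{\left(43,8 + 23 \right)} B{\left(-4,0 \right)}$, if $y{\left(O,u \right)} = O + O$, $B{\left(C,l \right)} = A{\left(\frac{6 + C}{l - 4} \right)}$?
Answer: $- \frac{129}{5} \approx -25.8$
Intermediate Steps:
$A{\left(N \right)} = N + \frac{2 N^{2}}{3 + N}$ ($A{\left(N \right)} = \frac{2 N}{3 + N} N + N = \frac{2 N^{2}}{3 + N} + N = N + \frac{2 N^{2}}{3 + N}$)
$B{\left(C,l \right)} = \frac{3 \left(1 + \frac{6 + C}{-4 + l}\right) \left(6 + C\right)}{\left(-4 + l\right) \left(3 + \frac{6 + C}{-4 + l}\right)}$ ($B{\left(C,l \right)} = \frac{3 \frac{6 + C}{l - 4} \left(1 + \frac{6 + C}{l - 4}\right)}{3 + \frac{6 + C}{l - 4}} = \frac{3 \frac{6 + C}{-4 + l} \left(1 + \frac{6 + C}{-4 + l}\right)}{3 + \frac{6 + C}{-4 + l}} = \frac{3 \left(1 + \frac{6 + C}{-4 + l}\right) \left(6 + C\right)}{\left(-4 + l\right) \left(3 + \frac{6 + C}{-4 + l}\right)}$)
$y{\left(O,u \right)} = 2 O$
$y{\left(43,8 + 23 \right)} B{\left(-4,0 \right)} = 2 \cdot 43 \frac{3 \left(6 - 4\right) \left(2 - 4 + 0\right)}{\left(-4 + 0\right) \left(-6 - 4 + 3 \cdot 0\right)} = 86 \cdot 3 \frac{1}{-4} \frac{1}{-6 - 4 + 0} \cdot 2 \left(-2\right) = 86 \cdot 3 \left(- \frac{1}{4}\right) \frac{1}{-10} \cdot 2 \left(-2\right) = 86 \cdot 3 \left(- \frac{1}{4}\right) \left(- \frac{1}{10}\right) 2 \left(-2\right) = 86 \left(- \frac{3}{10}\right) = - \frac{129}{5}$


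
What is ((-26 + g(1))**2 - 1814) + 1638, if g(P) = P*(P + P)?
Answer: 400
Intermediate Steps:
g(P) = 2*P**2 (g(P) = P*(2*P) = 2*P**2)
((-26 + g(1))**2 - 1814) + 1638 = ((-26 + 2*1**2)**2 - 1814) + 1638 = ((-26 + 2*1)**2 - 1814) + 1638 = ((-26 + 2)**2 - 1814) + 1638 = ((-24)**2 - 1814) + 1638 = (576 - 1814) + 1638 = -1238 + 1638 = 400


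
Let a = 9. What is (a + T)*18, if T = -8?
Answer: 18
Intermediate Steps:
(a + T)*18 = (9 - 8)*18 = 1*18 = 18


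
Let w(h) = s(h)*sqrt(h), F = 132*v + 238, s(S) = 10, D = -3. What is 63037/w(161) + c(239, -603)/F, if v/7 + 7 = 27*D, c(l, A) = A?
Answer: 603/81074 + 63037*sqrt(161)/1610 ≈ 496.81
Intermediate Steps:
v = -616 (v = -49 + 7*(27*(-3)) = -49 + 7*(-81) = -49 - 567 = -616)
F = -81074 (F = 132*(-616) + 238 = -81312 + 238 = -81074)
w(h) = 10*sqrt(h)
63037/w(161) + c(239, -603)/F = 63037/((10*sqrt(161))) - 603/(-81074) = 63037*(sqrt(161)/1610) - 603*(-1/81074) = 63037*sqrt(161)/1610 + 603/81074 = 603/81074 + 63037*sqrt(161)/1610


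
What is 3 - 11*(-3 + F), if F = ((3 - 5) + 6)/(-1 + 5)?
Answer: 25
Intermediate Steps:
F = 1 (F = (-2 + 6)/4 = 4*(1/4) = 1)
3 - 11*(-3 + F) = 3 - 11*(-3 + 1) = 3 - 11*(-2) = 3 + 22 = 25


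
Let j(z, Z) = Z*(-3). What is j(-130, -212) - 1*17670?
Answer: -17034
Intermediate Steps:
j(z, Z) = -3*Z
j(-130, -212) - 1*17670 = -3*(-212) - 1*17670 = 636 - 17670 = -17034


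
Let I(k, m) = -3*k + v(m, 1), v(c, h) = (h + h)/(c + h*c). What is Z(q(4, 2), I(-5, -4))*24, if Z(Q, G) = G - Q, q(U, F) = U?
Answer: 258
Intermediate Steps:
v(c, h) = 2*h/(c + c*h) (v(c, h) = (2*h)/(c + c*h) = 2*h/(c + c*h))
I(k, m) = 1/m - 3*k (I(k, m) = -3*k + 2*1/(m*(1 + 1)) = -3*k + 2*1/(m*2) = -3*k + 2*1*(½)/m = -3*k + 1/m = 1/m - 3*k)
Z(q(4, 2), I(-5, -4))*24 = ((1/(-4) - 3*(-5)) - 1*4)*24 = ((-¼ + 15) - 4)*24 = (59/4 - 4)*24 = (43/4)*24 = 258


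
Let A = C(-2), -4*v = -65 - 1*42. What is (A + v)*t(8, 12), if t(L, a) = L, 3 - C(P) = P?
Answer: 254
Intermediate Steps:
C(P) = 3 - P
v = 107/4 (v = -(-65 - 1*42)/4 = -(-65 - 42)/4 = -1/4*(-107) = 107/4 ≈ 26.750)
A = 5 (A = 3 - 1*(-2) = 3 + 2 = 5)
(A + v)*t(8, 12) = (5 + 107/4)*8 = (127/4)*8 = 254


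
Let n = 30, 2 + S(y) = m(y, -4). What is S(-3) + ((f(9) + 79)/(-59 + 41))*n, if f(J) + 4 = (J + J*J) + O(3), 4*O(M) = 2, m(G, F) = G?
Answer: -1685/6 ≈ -280.83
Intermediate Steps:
S(y) = -2 + y
O(M) = ½ (O(M) = (¼)*2 = ½)
f(J) = -7/2 + J + J² (f(J) = -4 + ((J + J*J) + ½) = -4 + ((J + J²) + ½) = -4 + (½ + J + J²) = -7/2 + J + J²)
S(-3) + ((f(9) + 79)/(-59 + 41))*n = (-2 - 3) + (((-7/2 + 9 + 9²) + 79)/(-59 + 41))*30 = -5 + (((-7/2 + 9 + 81) + 79)/(-18))*30 = -5 + ((173/2 + 79)*(-1/18))*30 = -5 + ((331/2)*(-1/18))*30 = -5 - 331/36*30 = -5 - 1655/6 = -1685/6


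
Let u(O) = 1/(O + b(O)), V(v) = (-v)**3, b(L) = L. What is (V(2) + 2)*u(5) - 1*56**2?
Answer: -15683/5 ≈ -3136.6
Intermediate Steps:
V(v) = -v**3
u(O) = 1/(2*O) (u(O) = 1/(O + O) = 1/(2*O))
(V(2) + 2)*u(5) - 1*56**2 = (-1*2**3 + 2)*((1/2)/5) - 1*56**2 = (-1*8 + 2)*((1/2)*(1/5)) - 1*3136 = (-8 + 2)*(1/10) - 3136 = -6*1/10 - 3136 = -3/5 - 3136 = -15683/5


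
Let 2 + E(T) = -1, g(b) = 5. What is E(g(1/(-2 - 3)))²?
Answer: 9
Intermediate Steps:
E(T) = -3 (E(T) = -2 - 1 = -3)
E(g(1/(-2 - 3)))² = (-3)² = 9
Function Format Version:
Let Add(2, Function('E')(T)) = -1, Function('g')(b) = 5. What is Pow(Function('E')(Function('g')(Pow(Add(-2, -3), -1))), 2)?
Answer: 9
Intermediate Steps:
Function('E')(T) = -3 (Function('E')(T) = Add(-2, -1) = -3)
Pow(Function('E')(Function('g')(Pow(Add(-2, -3), -1))), 2) = Pow(-3, 2) = 9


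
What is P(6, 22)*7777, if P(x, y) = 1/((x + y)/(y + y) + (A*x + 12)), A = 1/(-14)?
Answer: 598829/940 ≈ 637.05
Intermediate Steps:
A = -1/14 ≈ -0.071429
P(x, y) = 1/(12 - x/14 + (x + y)/(2*y)) (P(x, y) = 1/((x + y)/(y + y) + (-x/14 + 12)) = 1/((x + y)/((2*y)) + (12 - x/14)) = 1/((x + y)*(1/(2*y)) + (12 - x/14)) = 1/((x + y)/(2*y) + (12 - x/14)) = 1/(12 - x/14 + (x + y)/(2*y)))
P(6, 22)*7777 = (14*22/(7*6 + 175*22 - 1*6*22))*7777 = (14*22/(42 + 3850 - 132))*7777 = (14*22/3760)*7777 = (14*22*(1/3760))*7777 = (77/940)*7777 = 598829/940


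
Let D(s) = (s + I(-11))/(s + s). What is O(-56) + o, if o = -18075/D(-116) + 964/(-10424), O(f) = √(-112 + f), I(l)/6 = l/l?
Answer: -1092802691/28666 + 2*I*√42 ≈ -38122.0 + 12.961*I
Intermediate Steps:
I(l) = 6 (I(l) = 6*(l/l) = 6*1 = 6)
D(s) = (6 + s)/(2*s) (D(s) = (s + 6)/(s + s) = (6 + s)/((2*s)) = (6 + s)*(1/(2*s)) = (6 + s)/(2*s))
o = -1092802691/28666 (o = -18075*(-232/(6 - 116)) + 964/(-10424) = -18075/((½)*(-1/116)*(-110)) + 964*(-1/10424) = -18075/55/116 - 241/2606 = -18075*116/55 - 241/2606 = -419340/11 - 241/2606 = -1092802691/28666 ≈ -38122.)
O(-56) + o = √(-112 - 56) - 1092802691/28666 = √(-168) - 1092802691/28666 = 2*I*√42 - 1092802691/28666 = -1092802691/28666 + 2*I*√42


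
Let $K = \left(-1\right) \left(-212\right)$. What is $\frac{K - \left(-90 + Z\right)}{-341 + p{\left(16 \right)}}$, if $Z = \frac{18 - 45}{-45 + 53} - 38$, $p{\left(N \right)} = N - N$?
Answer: $- \frac{2747}{2728} \approx -1.007$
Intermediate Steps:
$K = 212$
$p{\left(N \right)} = 0$
$Z = - \frac{331}{8}$ ($Z = - \frac{27}{8} - 38 = - \frac{331}{8} \approx -41.375$)
$\frac{K - \left(-90 + Z\right)}{-341 + p{\left(16 \right)}} = \frac{212 + \left(90 - - \frac{331}{8}\right)}{-341 + 0} = \frac{212 + \left(90 + \frac{331}{8}\right)}{-341} = \left(212 + \frac{1051}{8}\right) \left(- \frac{1}{341}\right) = \frac{2747}{8} \left(- \frac{1}{341}\right) = - \frac{2747}{2728}$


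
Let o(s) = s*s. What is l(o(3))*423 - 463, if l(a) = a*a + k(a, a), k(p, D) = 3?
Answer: 35069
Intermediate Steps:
o(s) = s²
l(a) = 3 + a² (l(a) = a*a + 3 = a² + 3 = 3 + a²)
l(o(3))*423 - 463 = (3 + (3²)²)*423 - 463 = (3 + 9²)*423 - 463 = (3 + 81)*423 - 463 = 84*423 - 463 = 35532 - 463 = 35069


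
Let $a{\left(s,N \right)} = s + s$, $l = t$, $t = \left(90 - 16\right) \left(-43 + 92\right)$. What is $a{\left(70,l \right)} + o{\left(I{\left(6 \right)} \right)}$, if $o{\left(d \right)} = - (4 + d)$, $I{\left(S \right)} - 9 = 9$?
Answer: $118$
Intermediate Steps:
$I{\left(S \right)} = 18$ ($I{\left(S \right)} = 9 + 9 = 18$)
$o{\left(d \right)} = -4 - d$
$t = 3626$ ($t = 74 \cdot 49 = 3626$)
$l = 3626$
$a{\left(s,N \right)} = 2 s$
$a{\left(70,l \right)} + o{\left(I{\left(6 \right)} \right)} = 2 \cdot 70 - 22 = 140 - 22 = 118$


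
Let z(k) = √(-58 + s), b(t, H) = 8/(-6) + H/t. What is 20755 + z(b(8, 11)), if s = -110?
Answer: 20755 + 2*I*√42 ≈ 20755.0 + 12.961*I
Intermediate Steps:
b(t, H) = -4/3 + H/t (b(t, H) = 8*(-⅙) + H/t = -4/3 + H/t)
z(k) = 2*I*√42 (z(k) = √(-58 - 110) = √(-168) = 2*I*√42)
20755 + z(b(8, 11)) = 20755 + 2*I*√42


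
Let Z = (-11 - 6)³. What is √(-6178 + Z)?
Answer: I*√11091 ≈ 105.31*I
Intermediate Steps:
Z = -4913 (Z = (-17)³ = -4913)
√(-6178 + Z) = √(-6178 - 4913) = √(-11091) = I*√11091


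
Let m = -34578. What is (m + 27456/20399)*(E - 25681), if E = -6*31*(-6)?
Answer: 17326410962790/20399 ≈ 8.4938e+8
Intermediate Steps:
E = 1116 (E = -186*(-6) = 1116)
(m + 27456/20399)*(E - 25681) = (-34578 + 27456/20399)*(1116 - 25681) = (-34578 + 27456*(1/20399))*(-24565) = (-34578 + 27456/20399)*(-24565) = -705329166/20399*(-24565) = 17326410962790/20399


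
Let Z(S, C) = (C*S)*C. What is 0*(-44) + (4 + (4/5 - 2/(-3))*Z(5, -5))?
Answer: 562/3 ≈ 187.33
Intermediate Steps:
Z(S, C) = S*C²
0*(-44) + (4 + (4/5 - 2/(-3))*Z(5, -5)) = 0*(-44) + (4 + (4/5 - 2/(-3))*(5*(-5)²)) = 0 + (4 + (4*(⅕) - 2*(-⅓))*(5*25)) = 0 + (4 + (⅘ + ⅔)*125) = 0 + (4 + (22/15)*125) = 0 + (4 + 550/3) = 0 + 562/3 = 562/3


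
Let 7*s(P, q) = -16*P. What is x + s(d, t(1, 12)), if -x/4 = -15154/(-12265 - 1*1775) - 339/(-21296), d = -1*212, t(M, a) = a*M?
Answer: 31407014789/65405340 ≈ 480.19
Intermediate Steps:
t(M, a) = M*a
d = -212
x = -40934893/9343620 (x = -4*(-15154/(-12265 - 1*1775) - 339/(-21296)) = -4*(-15154/(-12265 - 1775) - 339*(-1/21296)) = -4*(-15154/(-14040) + 339/21296) = -4*(-15154*(-1/14040) + 339/21296) = -4*(7577/7020 + 339/21296) = -4*40934893/37374480 = -40934893/9343620 ≈ -4.3811)
s(P, q) = -16*P/7 (s(P, q) = (-16*P)/7 = -16*P/7)
x + s(d, t(1, 12)) = -40934893/9343620 - 16/7*(-212) = -40934893/9343620 + 3392/7 = 31407014789/65405340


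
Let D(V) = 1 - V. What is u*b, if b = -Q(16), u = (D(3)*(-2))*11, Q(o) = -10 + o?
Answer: -264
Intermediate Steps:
u = 44 (u = ((1 - 1*3)*(-2))*11 = ((1 - 3)*(-2))*11 = -2*(-2)*11 = 4*11 = 44)
b = -6 (b = -(-10 + 16) = -1*6 = -6)
u*b = 44*(-6) = -264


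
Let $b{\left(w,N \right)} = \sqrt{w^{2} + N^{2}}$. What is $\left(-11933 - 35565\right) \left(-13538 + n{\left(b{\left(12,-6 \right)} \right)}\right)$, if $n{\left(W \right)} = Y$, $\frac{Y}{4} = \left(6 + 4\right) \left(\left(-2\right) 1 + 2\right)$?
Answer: $643027924$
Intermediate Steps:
$Y = 0$ ($Y = 4 \left(6 + 4\right) \left(\left(-2\right) 1 + 2\right) = 4 \cdot 10 \left(-2 + 2\right) = 4 \cdot 10 \cdot 0 = 4 \cdot 0 = 0$)
$b{\left(w,N \right)} = \sqrt{N^{2} + w^{2}}$
$n{\left(W \right)} = 0$
$\left(-11933 - 35565\right) \left(-13538 + n{\left(b{\left(12,-6 \right)} \right)}\right) = \left(-11933 - 35565\right) \left(-13538 + 0\right) = \left(-47498\right) \left(-13538\right) = 643027924$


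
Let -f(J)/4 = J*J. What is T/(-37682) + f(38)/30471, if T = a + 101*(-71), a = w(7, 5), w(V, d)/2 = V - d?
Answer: 734425/1148208222 ≈ 0.00063963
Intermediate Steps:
w(V, d) = -2*d + 2*V (w(V, d) = 2*(V - d) = -2*d + 2*V)
a = 4 (a = -2*5 + 2*7 = -10 + 14 = 4)
f(J) = -4*J² (f(J) = -4*J*J = -4*J²)
T = -7167 (T = 4 + 101*(-71) = 4 - 7171 = -7167)
T/(-37682) + f(38)/30471 = -7167/(-37682) - 4*38²/30471 = -7167*(-1/37682) - 4*1444*(1/30471) = 7167/37682 - 5776*1/30471 = 7167/37682 - 5776/30471 = 734425/1148208222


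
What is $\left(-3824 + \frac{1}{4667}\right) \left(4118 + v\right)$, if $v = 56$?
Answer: $- \frac{74491737618}{4667} \approx -1.5961 \cdot 10^{7}$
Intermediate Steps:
$\left(-3824 + \frac{1}{4667}\right) \left(4118 + v\right) = \left(-3824 + \frac{1}{4667}\right) \left(4118 + 56\right) = \left(-3824 + \frac{1}{4667}\right) 4174 = \left(- \frac{17846607}{4667}\right) 4174 = - \frac{74491737618}{4667}$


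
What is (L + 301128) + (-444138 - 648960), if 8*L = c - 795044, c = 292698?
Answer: -3419053/4 ≈ -8.5476e+5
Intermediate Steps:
L = -251173/4 (L = (292698 - 795044)/8 = (1/8)*(-502346) = -251173/4 ≈ -62793.)
(L + 301128) + (-444138 - 648960) = (-251173/4 + 301128) + (-444138 - 648960) = 953339/4 - 1093098 = -3419053/4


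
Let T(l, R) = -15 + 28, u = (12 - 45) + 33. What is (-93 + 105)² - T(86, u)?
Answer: 131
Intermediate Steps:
u = 0 (u = -33 + 33 = 0)
T(l, R) = 13
(-93 + 105)² - T(86, u) = (-93 + 105)² - 1*13 = 12² - 13 = 144 - 13 = 131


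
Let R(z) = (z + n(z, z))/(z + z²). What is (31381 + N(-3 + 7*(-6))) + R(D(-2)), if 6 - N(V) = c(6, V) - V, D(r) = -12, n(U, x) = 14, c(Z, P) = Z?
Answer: 2068177/66 ≈ 31336.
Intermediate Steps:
R(z) = (14 + z)/(z + z²) (R(z) = (z + 14)/(z + z²) = (14 + z)/(z + z²))
N(V) = V (N(V) = 6 - (6 - V) = 6 + (-6 + V) = V)
(31381 + N(-3 + 7*(-6))) + R(D(-2)) = (31381 + (-3 + 7*(-6))) + (14 - 12)/((-12)*(1 - 12)) = (31381 + (-3 - 42)) - 1/12*2/(-11) = (31381 - 45) - 1/12*(-1/11)*2 = 31336 + 1/66 = 2068177/66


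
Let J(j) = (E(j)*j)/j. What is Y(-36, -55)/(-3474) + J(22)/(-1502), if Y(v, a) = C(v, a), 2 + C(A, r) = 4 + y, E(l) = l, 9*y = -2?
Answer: -177971/11740383 ≈ -0.015159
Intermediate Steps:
y = -2/9 (y = (⅑)*(-2) = -2/9 ≈ -0.22222)
C(A, r) = 16/9 (C(A, r) = -2 + (4 - 2/9) = -2 + 34/9 = 16/9)
Y(v, a) = 16/9
J(j) = j (J(j) = (j*j)/j = j²/j = j)
Y(-36, -55)/(-3474) + J(22)/(-1502) = (16/9)/(-3474) + 22/(-1502) = (16/9)*(-1/3474) + 22*(-1/1502) = -8/15633 - 11/751 = -177971/11740383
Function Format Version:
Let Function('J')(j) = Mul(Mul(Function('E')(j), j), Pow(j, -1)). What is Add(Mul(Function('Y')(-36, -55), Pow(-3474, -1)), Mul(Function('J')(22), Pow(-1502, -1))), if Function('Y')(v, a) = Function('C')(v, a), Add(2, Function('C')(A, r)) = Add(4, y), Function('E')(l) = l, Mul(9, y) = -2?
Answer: Rational(-177971, 11740383) ≈ -0.015159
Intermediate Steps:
y = Rational(-2, 9) (y = Mul(Rational(1, 9), -2) = Rational(-2, 9) ≈ -0.22222)
Function('C')(A, r) = Rational(16, 9) (Function('C')(A, r) = Add(-2, Add(4, Rational(-2, 9))) = Add(-2, Rational(34, 9)) = Rational(16, 9))
Function('Y')(v, a) = Rational(16, 9)
Function('J')(j) = j (Function('J')(j) = Mul(Mul(j, j), Pow(j, -1)) = Mul(Pow(j, 2), Pow(j, -1)) = j)
Add(Mul(Function('Y')(-36, -55), Pow(-3474, -1)), Mul(Function('J')(22), Pow(-1502, -1))) = Add(Mul(Rational(16, 9), Pow(-3474, -1)), Mul(22, Pow(-1502, -1))) = Add(Mul(Rational(16, 9), Rational(-1, 3474)), Mul(22, Rational(-1, 1502))) = Add(Rational(-8, 15633), Rational(-11, 751)) = Rational(-177971, 11740383)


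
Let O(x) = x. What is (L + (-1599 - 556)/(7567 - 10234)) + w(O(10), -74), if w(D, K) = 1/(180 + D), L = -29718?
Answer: -15058590023/506730 ≈ -29717.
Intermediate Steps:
(L + (-1599 - 556)/(7567 - 10234)) + w(O(10), -74) = (-29718 + (-1599 - 556)/(7567 - 10234)) + 1/(180 + 10) = (-29718 - 2155/(-2667)) + 1/190 = (-29718 - 2155*(-1/2667)) + 1/190 = (-29718 + 2155/2667) + 1/190 = -79255751/2667 + 1/190 = -15058590023/506730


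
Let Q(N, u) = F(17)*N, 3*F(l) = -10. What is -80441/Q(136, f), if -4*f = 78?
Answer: 241323/1360 ≈ 177.44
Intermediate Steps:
f = -39/2 (f = -1/4*78 = -39/2 ≈ -19.500)
F(l) = -10/3 (F(l) = (1/3)*(-10) = -10/3)
Q(N, u) = -10*N/3
-80441/Q(136, f) = -80441/((-10/3*136)) = -80441/(-1360/3) = -80441*(-3/1360) = 241323/1360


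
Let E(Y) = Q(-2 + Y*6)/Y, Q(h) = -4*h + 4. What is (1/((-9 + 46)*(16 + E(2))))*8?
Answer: -4/37 ≈ -0.10811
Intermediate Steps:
Q(h) = 4 - 4*h
E(Y) = (12 - 24*Y)/Y (E(Y) = (4 - 4*(-2 + Y*6))/Y = (4 - 4*(-2 + 6*Y))/Y = (4 + (8 - 24*Y))/Y = (12 - 24*Y)/Y)
(1/((-9 + 46)*(16 + E(2))))*8 = (1/((-9 + 46)*(16 + (-24 + 12/2))))*8 = (1/(37*(16 + (-24 + 12*(1/2)))))*8 = (1/(37*(16 + (-24 + 6))))*8 = (1/(37*(16 - 18)))*8 = ((1/37)/(-2))*8 = ((1/37)*(-1/2))*8 = -1/74*8 = -4/37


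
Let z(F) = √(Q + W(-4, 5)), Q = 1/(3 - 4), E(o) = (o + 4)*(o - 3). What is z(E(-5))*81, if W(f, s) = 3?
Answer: 81*√2 ≈ 114.55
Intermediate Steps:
E(o) = (-3 + o)*(4 + o) (E(o) = (4 + o)*(-3 + o) = (-3 + o)*(4 + o))
Q = -1 (Q = 1/(-1) = -1)
z(F) = √2 (z(F) = √(-1 + 3) = √2)
z(E(-5))*81 = √2*81 = 81*√2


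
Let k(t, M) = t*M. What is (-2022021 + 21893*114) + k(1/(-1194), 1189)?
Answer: 565693325/1194 ≈ 4.7378e+5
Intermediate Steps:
k(t, M) = M*t
(-2022021 + 21893*114) + k(1/(-1194), 1189) = (-2022021 + 21893*114) + 1189/(-1194) = (-2022021 + 2495802) + 1189*(-1/1194) = 473781 - 1189/1194 = 565693325/1194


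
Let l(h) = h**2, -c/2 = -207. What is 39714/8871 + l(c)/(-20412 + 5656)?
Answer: -77869511/10908373 ≈ -7.1385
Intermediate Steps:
c = 414 (c = -2*(-207) = 414)
39714/8871 + l(c)/(-20412 + 5656) = 39714/8871 + 414**2/(-20412 + 5656) = 39714*(1/8871) + 171396/(-14756) = 13238/2957 + 171396*(-1/14756) = 13238/2957 - 42849/3689 = -77869511/10908373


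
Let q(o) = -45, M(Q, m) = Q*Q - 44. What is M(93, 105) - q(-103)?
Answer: 8650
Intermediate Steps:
M(Q, m) = -44 + Q**2 (M(Q, m) = Q**2 - 44 = -44 + Q**2)
M(93, 105) - q(-103) = (-44 + 93**2) - 1*(-45) = (-44 + 8649) + 45 = 8605 + 45 = 8650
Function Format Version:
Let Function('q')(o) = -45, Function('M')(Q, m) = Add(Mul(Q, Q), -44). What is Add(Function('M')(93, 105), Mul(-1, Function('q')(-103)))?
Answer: 8650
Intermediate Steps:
Function('M')(Q, m) = Add(-44, Pow(Q, 2)) (Function('M')(Q, m) = Add(Pow(Q, 2), -44) = Add(-44, Pow(Q, 2)))
Add(Function('M')(93, 105), Mul(-1, Function('q')(-103))) = Add(Add(-44, Pow(93, 2)), Mul(-1, -45)) = Add(Add(-44, 8649), 45) = Add(8605, 45) = 8650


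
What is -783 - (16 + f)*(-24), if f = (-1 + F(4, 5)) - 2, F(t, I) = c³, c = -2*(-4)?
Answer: 11817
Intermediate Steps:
c = 8
F(t, I) = 512 (F(t, I) = 8³ = 512)
f = 509 (f = (-1 + 512) - 2 = 511 - 2 = 509)
-783 - (16 + f)*(-24) = -783 - (16 + 509)*(-24) = -783 - 525*(-24) = -783 - 1*(-12600) = -783 + 12600 = 11817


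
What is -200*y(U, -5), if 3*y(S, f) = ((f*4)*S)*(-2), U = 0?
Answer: 0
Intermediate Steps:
y(S, f) = -8*S*f/3 (y(S, f) = (((f*4)*S)*(-2))/3 = (((4*f)*S)*(-2))/3 = ((4*S*f)*(-2))/3 = (-8*S*f)/3 = -8*S*f/3)
-200*y(U, -5) = -(-1600)*0*(-5)/3 = -200*0 = 0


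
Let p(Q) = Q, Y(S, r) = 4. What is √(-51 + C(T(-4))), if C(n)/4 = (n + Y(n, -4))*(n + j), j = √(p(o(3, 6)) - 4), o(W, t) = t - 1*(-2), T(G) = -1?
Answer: I*√39 ≈ 6.245*I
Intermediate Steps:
o(W, t) = 2 + t (o(W, t) = t + 2 = 2 + t)
j = 2 (j = √((2 + 6) - 4) = √(8 - 4) = √4 = 2)
C(n) = 4*(2 + n)*(4 + n) (C(n) = 4*((n + 4)*(n + 2)) = 4*((4 + n)*(2 + n)) = 4*((2 + n)*(4 + n)) = 4*(2 + n)*(4 + n))
√(-51 + C(T(-4))) = √(-51 + (32 + 4*(-1)² + 24*(-1))) = √(-51 + (32 + 4*1 - 24)) = √(-51 + (32 + 4 - 24)) = √(-51 + 12) = √(-39) = I*√39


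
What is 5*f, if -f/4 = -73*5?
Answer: 7300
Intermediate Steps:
f = 1460 (f = -(-292)*5 = -4*(-365) = 1460)
5*f = 5*1460 = 7300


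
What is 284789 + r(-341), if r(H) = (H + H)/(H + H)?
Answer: 284790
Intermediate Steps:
r(H) = 1 (r(H) = (2*H)/((2*H)) = (2*H)*(1/(2*H)) = 1)
284789 + r(-341) = 284789 + 1 = 284790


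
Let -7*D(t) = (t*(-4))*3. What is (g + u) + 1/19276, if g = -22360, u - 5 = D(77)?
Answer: -428370547/19276 ≈ -22223.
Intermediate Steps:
D(t) = 12*t/7 (D(t) = -t*(-4)*3/7 = -(-4*t)*3/7 = -(-12)*t/7 = 12*t/7)
u = 137 (u = 5 + (12/7)*77 = 5 + 132 = 137)
(g + u) + 1/19276 = (-22360 + 137) + 1/19276 = -22223 + 1/19276 = -428370547/19276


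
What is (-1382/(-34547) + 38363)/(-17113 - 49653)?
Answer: -1325327943/2306565002 ≈ -0.57459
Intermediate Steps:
(-1382/(-34547) + 38363)/(-17113 - 49653) = (-1382*(-1/34547) + 38363)/(-66766) = (1382/34547 + 38363)*(-1/66766) = (1325327943/34547)*(-1/66766) = -1325327943/2306565002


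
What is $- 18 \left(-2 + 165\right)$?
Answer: $-2934$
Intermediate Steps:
$- 18 \left(-2 + 165\right) = \left(-18\right) 163 = -2934$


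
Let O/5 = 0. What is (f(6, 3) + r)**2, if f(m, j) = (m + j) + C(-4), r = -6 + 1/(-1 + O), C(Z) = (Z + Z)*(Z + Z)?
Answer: 4356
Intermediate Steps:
O = 0 (O = 5*0 = 0)
C(Z) = 4*Z**2 (C(Z) = (2*Z)*(2*Z) = 4*Z**2)
r = -7 (r = -6 + 1/(-1 + 0) = -6 + 1/(-1) = -6 - 1 = -7)
f(m, j) = 64 + j + m (f(m, j) = (m + j) + 4*(-4)**2 = (j + m) + 4*16 = (j + m) + 64 = 64 + j + m)
(f(6, 3) + r)**2 = ((64 + 3 + 6) - 7)**2 = (73 - 7)**2 = 66**2 = 4356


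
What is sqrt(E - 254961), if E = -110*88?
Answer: I*sqrt(264641) ≈ 514.43*I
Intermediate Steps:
E = -9680
sqrt(E - 254961) = sqrt(-9680 - 254961) = sqrt(-264641) = I*sqrt(264641)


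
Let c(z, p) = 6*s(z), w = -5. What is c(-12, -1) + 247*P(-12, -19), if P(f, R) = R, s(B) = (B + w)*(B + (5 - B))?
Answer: -5203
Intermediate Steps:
s(B) = -25 + 5*B (s(B) = (B - 5)*(B + (5 - B)) = (-5 + B)*5 = -25 + 5*B)
c(z, p) = -150 + 30*z (c(z, p) = 6*(-25 + 5*z) = -150 + 30*z)
c(-12, -1) + 247*P(-12, -19) = (-150 + 30*(-12)) + 247*(-19) = (-150 - 360) - 4693 = -510 - 4693 = -5203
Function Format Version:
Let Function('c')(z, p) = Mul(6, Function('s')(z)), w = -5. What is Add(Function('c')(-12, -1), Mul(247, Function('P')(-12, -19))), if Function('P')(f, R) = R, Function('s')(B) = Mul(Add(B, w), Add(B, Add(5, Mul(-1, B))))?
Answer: -5203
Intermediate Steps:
Function('s')(B) = Add(-25, Mul(5, B)) (Function('s')(B) = Mul(Add(B, -5), Add(B, Add(5, Mul(-1, B)))) = Mul(Add(-5, B), 5) = Add(-25, Mul(5, B)))
Function('c')(z, p) = Add(-150, Mul(30, z)) (Function('c')(z, p) = Mul(6, Add(-25, Mul(5, z))) = Add(-150, Mul(30, z)))
Add(Function('c')(-12, -1), Mul(247, Function('P')(-12, -19))) = Add(Add(-150, Mul(30, -12)), Mul(247, -19)) = Add(Add(-150, -360), -4693) = Add(-510, -4693) = -5203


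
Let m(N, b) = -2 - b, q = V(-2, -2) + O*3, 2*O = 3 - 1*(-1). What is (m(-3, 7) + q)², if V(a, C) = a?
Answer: 25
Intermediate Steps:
O = 2 (O = (3 - 1*(-1))/2 = (3 + 1)/2 = (½)*4 = 2)
q = 4 (q = -2 + 2*3 = -2 + 6 = 4)
(m(-3, 7) + q)² = ((-2 - 1*7) + 4)² = ((-2 - 7) + 4)² = (-9 + 4)² = (-5)² = 25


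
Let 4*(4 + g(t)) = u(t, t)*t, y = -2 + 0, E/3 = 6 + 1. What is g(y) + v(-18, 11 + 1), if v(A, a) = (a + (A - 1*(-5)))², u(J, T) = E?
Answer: -27/2 ≈ -13.500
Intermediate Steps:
E = 21 (E = 3*(6 + 1) = 3*7 = 21)
y = -2
u(J, T) = 21
g(t) = -4 + 21*t/4 (g(t) = -4 + (21*t)/4 = -4 + 21*t/4)
v(A, a) = (5 + A + a)² (v(A, a) = (a + (A + 5))² = (a + (5 + A))² = (5 + A + a)²)
g(y) + v(-18, 11 + 1) = (-4 + (21/4)*(-2)) + (5 - 18 + (11 + 1))² = (-4 - 21/2) + (5 - 18 + 12)² = -29/2 + (-1)² = -29/2 + 1 = -27/2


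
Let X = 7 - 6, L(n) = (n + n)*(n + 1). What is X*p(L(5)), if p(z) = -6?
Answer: -6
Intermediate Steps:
L(n) = 2*n*(1 + n) (L(n) = (2*n)*(1 + n) = 2*n*(1 + n))
X = 1
X*p(L(5)) = 1*(-6) = -6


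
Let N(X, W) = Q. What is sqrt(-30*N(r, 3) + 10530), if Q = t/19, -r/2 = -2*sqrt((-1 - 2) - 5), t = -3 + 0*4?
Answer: 12*sqrt(26410)/19 ≈ 102.64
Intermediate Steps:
t = -3 (t = -3 + 0 = -3)
r = 8*I*sqrt(2) (r = -(-4)*sqrt((-1 - 2) - 5) = -(-4)*sqrt(-3 - 5) = -(-4)*sqrt(-8) = -(-4)*2*I*sqrt(2) = -(-8)*I*sqrt(2) = 8*I*sqrt(2) ≈ 11.314*I)
Q = -3/19 ≈ -0.15789
N(X, W) = -3/19
sqrt(-30*N(r, 3) + 10530) = sqrt(-30*(-3/19) + 10530) = sqrt(90/19 + 10530) = sqrt(200160/19) = 12*sqrt(26410)/19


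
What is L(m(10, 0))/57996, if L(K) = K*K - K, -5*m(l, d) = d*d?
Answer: 0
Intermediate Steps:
m(l, d) = -d²/5 (m(l, d) = -d*d/5 = -d²/5)
L(K) = K² - K
L(m(10, 0))/57996 = ((-⅕*0²)*(-1 - ⅕*0²))/57996 = ((-⅕*0)*(-1 - ⅕*0))*(1/57996) = (0*(-1 + 0))*(1/57996) = (0*(-1))*(1/57996) = 0*(1/57996) = 0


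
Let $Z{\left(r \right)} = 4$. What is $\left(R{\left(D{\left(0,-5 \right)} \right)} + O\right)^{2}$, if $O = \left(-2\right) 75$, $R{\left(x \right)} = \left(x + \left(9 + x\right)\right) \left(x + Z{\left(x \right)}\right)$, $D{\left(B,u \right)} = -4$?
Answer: $22500$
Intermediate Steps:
$R{\left(x \right)} = \left(4 + x\right) \left(9 + 2 x\right)$ ($R{\left(x \right)} = \left(x + \left(9 + x\right)\right) \left(x + 4\right) = \left(9 + 2 x\right) \left(4 + x\right) = \left(4 + x\right) \left(9 + 2 x\right)$)
$O = -150$
$\left(R{\left(D{\left(0,-5 \right)} \right)} + O\right)^{2} = \left(\left(36 + 2 \left(-4\right)^{2} + 17 \left(-4\right)\right) - 150\right)^{2} = \left(\left(36 + 2 \cdot 16 - 68\right) - 150\right)^{2} = \left(\left(36 + 32 - 68\right) - 150\right)^{2} = \left(0 - 150\right)^{2} = \left(-150\right)^{2} = 22500$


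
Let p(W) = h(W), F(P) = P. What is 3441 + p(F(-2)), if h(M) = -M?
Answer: 3443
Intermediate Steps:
p(W) = -W
3441 + p(F(-2)) = 3441 - 1*(-2) = 3441 + 2 = 3443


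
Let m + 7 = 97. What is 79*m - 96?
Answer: 7014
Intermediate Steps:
m = 90 (m = -7 + 97 = 90)
79*m - 96 = 79*90 - 96 = 7110 - 96 = 7014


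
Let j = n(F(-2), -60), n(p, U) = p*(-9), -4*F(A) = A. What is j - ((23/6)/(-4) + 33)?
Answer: -877/24 ≈ -36.542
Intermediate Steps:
F(A) = -A/4
n(p, U) = -9*p
j = -9/2 (j = -(-9)*(-2)/4 = -9*½ = -9/2 ≈ -4.5000)
j - ((23/6)/(-4) + 33) = -9/2 - ((23/6)/(-4) + 33) = -9/2 - (-23/(4*6) + 33) = -9/2 - (-¼*23/6 + 33) = -9/2 - (-23/24 + 33) = -9/2 - 1*769/24 = -9/2 - 769/24 = -877/24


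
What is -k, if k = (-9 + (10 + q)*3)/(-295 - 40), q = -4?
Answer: 9/335 ≈ 0.026866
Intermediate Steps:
k = -9/335 (k = (-9 + (10 - 4)*3)/(-295 - 40) = (-9 + 6*3)/(-335) = (-9 + 18)*(-1/335) = 9*(-1/335) = -9/335 ≈ -0.026866)
-k = -1*(-9/335) = 9/335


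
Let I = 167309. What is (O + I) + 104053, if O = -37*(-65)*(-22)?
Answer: 218452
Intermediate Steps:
O = -52910 (O = 2405*(-22) = -52910)
(O + I) + 104053 = (-52910 + 167309) + 104053 = 114399 + 104053 = 218452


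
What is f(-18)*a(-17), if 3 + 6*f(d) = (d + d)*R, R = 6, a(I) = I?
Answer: 1241/2 ≈ 620.50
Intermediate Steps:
f(d) = -½ + 2*d (f(d) = -½ + ((d + d)*6)/6 = -½ + ((2*d)*6)/6 = -½ + (12*d)/6 = -½ + 2*d)
f(-18)*a(-17) = (-½ + 2*(-18))*(-17) = (-½ - 36)*(-17) = -73/2*(-17) = 1241/2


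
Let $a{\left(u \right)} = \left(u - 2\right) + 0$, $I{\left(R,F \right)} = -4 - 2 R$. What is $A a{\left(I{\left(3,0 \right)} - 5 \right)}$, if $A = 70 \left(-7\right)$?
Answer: $8330$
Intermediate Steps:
$a{\left(u \right)} = -2 + u$ ($a{\left(u \right)} = \left(-2 + u\right) + 0 = -2 + u$)
$A = -490$
$A a{\left(I{\left(3,0 \right)} - 5 \right)} = - 490 \left(-2 - 15\right) = \left(-490\right) \left(-17\right) = 8330$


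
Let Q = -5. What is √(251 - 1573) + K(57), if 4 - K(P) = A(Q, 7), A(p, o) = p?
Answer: 9 + I*√1322 ≈ 9.0 + 36.359*I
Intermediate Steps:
K(P) = 9 (K(P) = 4 - 1*(-5) = 4 + 5 = 9)
√(251 - 1573) + K(57) = √(251 - 1573) + 9 = √(-1322) + 9 = I*√1322 + 9 = 9 + I*√1322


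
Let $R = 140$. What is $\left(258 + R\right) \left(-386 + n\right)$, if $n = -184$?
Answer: $-226860$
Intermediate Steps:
$\left(258 + R\right) \left(-386 + n\right) = \left(258 + 140\right) \left(-386 - 184\right) = 398 \left(-570\right) = -226860$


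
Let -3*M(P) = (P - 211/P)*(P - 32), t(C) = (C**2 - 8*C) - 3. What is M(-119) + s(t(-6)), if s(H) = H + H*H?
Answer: 88248/119 ≈ 741.58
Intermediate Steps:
t(C) = -3 + C**2 - 8*C
s(H) = H + H**2
M(P) = -(-32 + P)*(P - 211/P)/3 (M(P) = -(P - 211/P)*(P - 32)/3 = -(P - 211/P)*(-32 + P)/3 = -(-32 + P)*(P - 211/P)/3)
M(-119) + s(t(-6)) = (1/3)*(-6752 - 119*(211 - 1*(-119)**2 + 32*(-119)))/(-119) + (-3 + (-6)**2 - 8*(-6))*(1 + (-3 + (-6)**2 - 8*(-6))) = (1/3)*(-1/119)*(-6752 - 119*(211 - 1*14161 - 3808)) + (-3 + 36 + 48)*(1 + (-3 + 36 + 48)) = (1/3)*(-1/119)*(-6752 - 119*(211 - 14161 - 3808)) + 81*(1 + 81) = (1/3)*(-1/119)*(-6752 - 119*(-17758)) + 81*82 = (1/3)*(-1/119)*(-6752 + 2113202) + 6642 = (1/3)*(-1/119)*2106450 + 6642 = -702150/119 + 6642 = 88248/119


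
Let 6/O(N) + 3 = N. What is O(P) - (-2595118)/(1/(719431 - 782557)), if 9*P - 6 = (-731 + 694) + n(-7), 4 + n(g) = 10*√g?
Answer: -186098859834885/1136 - 135*I*√7/1136 ≈ -1.6382e+11 - 0.31442*I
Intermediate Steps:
n(g) = -4 + 10*√g
P = -35/9 + 10*I*√7/9 (P = ⅔ + ((-731 + 694) + (-4 + 10*√(-7)))/9 = ⅔ + (-37 + (-4 + 10*(I*√7)))/9 = ⅔ + (-37 + (-4 + 10*I*√7))/9 = ⅔ + (-41 + 10*I*√7)/9 = ⅔ + (-41/9 + 10*I*√7/9) = -35/9 + 10*I*√7/9 ≈ -3.8889 + 2.9397*I)
O(N) = 6/(-3 + N)
O(P) - (-2595118)/(1/(719431 - 782557)) = 6/(-3 + (-35/9 + 10*I*√7/9)) - (-2595118)/(1/(719431 - 782557)) = 6/(-62/9 + 10*I*√7/9) - (-2595118)/(1/(-63126)) = 6/(-62/9 + 10*I*√7/9) - (-2595118)/(-1/63126) = 6/(-62/9 + 10*I*√7/9) - (-2595118)*(-63126) = 6/(-62/9 + 10*I*√7/9) - 1*163819418868 = 6/(-62/9 + 10*I*√7/9) - 163819418868 = -163819418868 + 6/(-62/9 + 10*I*√7/9)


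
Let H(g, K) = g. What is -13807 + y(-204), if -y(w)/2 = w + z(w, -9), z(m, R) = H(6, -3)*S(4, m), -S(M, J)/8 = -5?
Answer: -13879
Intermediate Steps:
S(M, J) = 40 (S(M, J) = -8*(-5) = 40)
z(m, R) = 240 (z(m, R) = 6*40 = 240)
y(w) = -480 - 2*w (y(w) = -2*(w + 240) = -2*(240 + w) = -480 - 2*w)
-13807 + y(-204) = -13807 + (-480 - 2*(-204)) = -13807 + (-480 + 408) = -13807 - 72 = -13879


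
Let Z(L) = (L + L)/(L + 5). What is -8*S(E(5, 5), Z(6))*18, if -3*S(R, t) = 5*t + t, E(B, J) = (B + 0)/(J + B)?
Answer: 3456/11 ≈ 314.18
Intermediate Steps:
E(B, J) = B/(B + J)
Z(L) = 2*L/(5 + L) (Z(L) = (2*L)/(5 + L) = 2*L/(5 + L))
S(R, t) = -2*t (S(R, t) = -(5*t + t)/3 = -2*t)
-8*S(E(5, 5), Z(6))*18 = -(-16)*2*6/(5 + 6)*18 = -(-16)*2*6/11*18 = -(-16)*2*6*(1/11)*18 = -(-16)*12/11*18 = -8*(-24/11)*18 = (192/11)*18 = 3456/11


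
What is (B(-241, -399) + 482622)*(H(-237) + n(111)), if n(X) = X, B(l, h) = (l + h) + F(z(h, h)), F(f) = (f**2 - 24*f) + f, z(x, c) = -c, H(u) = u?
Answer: -79632756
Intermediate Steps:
F(f) = f**2 - 23*f
B(l, h) = h + l - h*(-23 - h) (B(l, h) = (l + h) + (-h)*(-23 - h) = (h + l) - h*(-23 - h) = h + l - h*(-23 - h))
(B(-241, -399) + 482622)*(H(-237) + n(111)) = ((-399 - 241 - 399*(23 - 399)) + 482622)*(-237 + 111) = ((-399 - 241 - 399*(-376)) + 482622)*(-126) = ((-399 - 241 + 150024) + 482622)*(-126) = (149384 + 482622)*(-126) = 632006*(-126) = -79632756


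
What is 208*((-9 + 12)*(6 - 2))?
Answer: 2496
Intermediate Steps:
208*((-9 + 12)*(6 - 2)) = 208*(3*4) = 208*12 = 2496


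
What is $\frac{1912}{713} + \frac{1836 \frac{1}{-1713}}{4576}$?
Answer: $\frac{1248855199}{465748712} \approx 2.6814$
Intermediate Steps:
$\frac{1912}{713} + \frac{1836 \frac{1}{-1713}}{4576} = 1912 \cdot \frac{1}{713} + 1836 \left(- \frac{1}{1713}\right) \frac{1}{4576} = \frac{1912}{713} - \frac{153}{653224} = \frac{1248855199}{465748712}$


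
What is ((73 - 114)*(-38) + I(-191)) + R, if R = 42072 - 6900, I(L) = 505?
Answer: 37235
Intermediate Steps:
R = 35172
((73 - 114)*(-38) + I(-191)) + R = ((73 - 114)*(-38) + 505) + 35172 = (-41*(-38) + 505) + 35172 = (1558 + 505) + 35172 = 2063 + 35172 = 37235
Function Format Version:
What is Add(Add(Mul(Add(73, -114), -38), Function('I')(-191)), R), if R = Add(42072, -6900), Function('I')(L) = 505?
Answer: 37235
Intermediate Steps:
R = 35172
Add(Add(Mul(Add(73, -114), -38), Function('I')(-191)), R) = Add(Add(Mul(Add(73, -114), -38), 505), 35172) = Add(Add(Mul(-41, -38), 505), 35172) = Add(Add(1558, 505), 35172) = Add(2063, 35172) = 37235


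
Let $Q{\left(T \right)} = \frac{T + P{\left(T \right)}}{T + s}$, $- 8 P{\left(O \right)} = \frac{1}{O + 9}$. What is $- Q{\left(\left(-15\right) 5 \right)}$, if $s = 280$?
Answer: $\frac{39599}{108240} \approx 0.36584$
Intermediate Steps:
$P{\left(O \right)} = - \frac{1}{8 \left(9 + O\right)}$ ($P{\left(O \right)} = - \frac{1}{8 \left(O + 9\right)} = - \frac{1}{8 \left(9 + O\right)}$)
$Q{\left(T \right)} = \frac{T - \frac{1}{72 + 8 T}}{280 + T}$ ($Q{\left(T \right)} = \frac{T - \frac{1}{72 + 8 T}}{T + 280} = \frac{T - \frac{1}{72 + 8 T}}{280 + T}$)
$- Q{\left(\left(-15\right) 5 \right)} = - \frac{- \frac{1}{8} + \left(-15\right) 5 \left(9 - 75\right)}{\left(9 - 75\right) \left(280 - 75\right)} = - \frac{- \frac{1}{8} - 75 \left(9 - 75\right)}{\left(9 - 75\right) \left(280 - 75\right)} = - \frac{- \frac{1}{8} - -4950}{\left(-66\right) 205} = - \frac{\left(-1\right) \left(- \frac{1}{8} + 4950\right)}{66 \cdot 205} = - \frac{\left(-1\right) 39599}{66 \cdot 205 \cdot 8} = \left(-1\right) \left(- \frac{39599}{108240}\right) = \frac{39599}{108240}$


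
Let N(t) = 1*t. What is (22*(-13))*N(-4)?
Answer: 1144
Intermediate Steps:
N(t) = t
(22*(-13))*N(-4) = (22*(-13))*(-4) = -286*(-4) = 1144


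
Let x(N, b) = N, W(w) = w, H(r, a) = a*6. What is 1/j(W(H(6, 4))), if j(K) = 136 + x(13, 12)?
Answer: 1/149 ≈ 0.0067114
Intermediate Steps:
H(r, a) = 6*a
j(K) = 149 (j(K) = 136 + 13 = 149)
1/j(W(H(6, 4))) = 1/149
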